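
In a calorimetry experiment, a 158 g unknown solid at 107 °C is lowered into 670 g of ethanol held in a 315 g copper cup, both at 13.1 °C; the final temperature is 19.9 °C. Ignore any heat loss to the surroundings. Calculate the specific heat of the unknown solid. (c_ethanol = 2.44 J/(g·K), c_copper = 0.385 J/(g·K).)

Setting the total heat transfer to zero:
158·c·(19.9 − 107) + 670·2.44·(19.9 − 13.1) + 315·0.385·(19.9 − 13.1) = 0
-13762 c = -11941
c = -11941/-13762 ≈ 0.8677 J/(g·K)

c ≈ 0.868 J/(g·K)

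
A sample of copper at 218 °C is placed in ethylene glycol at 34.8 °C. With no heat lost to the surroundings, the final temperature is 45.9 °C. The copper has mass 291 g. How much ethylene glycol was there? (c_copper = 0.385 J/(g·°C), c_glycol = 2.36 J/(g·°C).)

Taking heat into each body as positive, Σ m c ΔT = 0:
291×0.385×(45.9 − 218) + m×2.36×(45.9 − 34.8) = 0
26.2 m = 19281
m = 19281/26.2 ≈ 736 g

m ≈ 736 g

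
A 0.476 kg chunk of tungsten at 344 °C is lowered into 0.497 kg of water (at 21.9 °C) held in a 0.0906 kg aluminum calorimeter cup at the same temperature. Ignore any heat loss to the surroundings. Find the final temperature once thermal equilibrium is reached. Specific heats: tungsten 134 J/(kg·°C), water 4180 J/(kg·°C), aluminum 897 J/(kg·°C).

Setting the total heat transfer to zero:
0.476·134·(T − 344) + 0.497·4180·(T − 21.9) + 0.0906·897·(T − 21.9) = 0
2222.5 T = 69218
T = 69218 / 2222.5 = 31.1 °C

T_f ≈ 31.1 °C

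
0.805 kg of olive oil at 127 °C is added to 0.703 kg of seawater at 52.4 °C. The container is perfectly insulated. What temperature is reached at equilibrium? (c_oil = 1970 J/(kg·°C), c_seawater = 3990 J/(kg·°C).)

Setting the total heat transfer to zero:
0.805·1970·(T − 127) + 0.703·3990·(T − 52.4) = 0
4390.8 T = 348383
T = 348383/4390.8 ≈ 79.34 °C

T_f ≈ 79.3 °C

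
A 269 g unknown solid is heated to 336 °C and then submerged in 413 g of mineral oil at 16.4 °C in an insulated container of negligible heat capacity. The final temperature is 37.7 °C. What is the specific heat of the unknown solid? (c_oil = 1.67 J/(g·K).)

Heat lost by the unknown solid = heat gained by the oil:
269·c·(336 − 37.7) = 413·1.67·(37.7 − 16.4)
80243 c = 14691  ⇒  c ≈ 0.1831 J/(g·K)

c ≈ 0.183 J/(g·K)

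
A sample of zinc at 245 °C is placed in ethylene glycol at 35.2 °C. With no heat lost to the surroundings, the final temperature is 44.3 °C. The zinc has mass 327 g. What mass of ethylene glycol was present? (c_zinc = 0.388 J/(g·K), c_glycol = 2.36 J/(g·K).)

m ≈ 1190 g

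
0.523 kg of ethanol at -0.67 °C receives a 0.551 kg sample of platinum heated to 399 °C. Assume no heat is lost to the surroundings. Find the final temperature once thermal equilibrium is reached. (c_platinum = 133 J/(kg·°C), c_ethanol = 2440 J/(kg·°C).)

T_f ≈ 21.0 °C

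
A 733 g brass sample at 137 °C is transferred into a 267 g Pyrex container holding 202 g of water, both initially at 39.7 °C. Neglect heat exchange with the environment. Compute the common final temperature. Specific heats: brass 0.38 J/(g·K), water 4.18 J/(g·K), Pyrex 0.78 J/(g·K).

Heat gained plus heat lost sum to zero:
733*0.38*(T − 137) + 202*4.18*(T − 39.7) + 267*0.78*(T − 39.7) = 0
278.54(T − 137) + 844.36(T − 39.7) + 208.26(T − 39.7) = 0
1331.2 T = 79949
T = 79949/1331.2 ≈ 60.06 °C

T_f ≈ 60.1 °C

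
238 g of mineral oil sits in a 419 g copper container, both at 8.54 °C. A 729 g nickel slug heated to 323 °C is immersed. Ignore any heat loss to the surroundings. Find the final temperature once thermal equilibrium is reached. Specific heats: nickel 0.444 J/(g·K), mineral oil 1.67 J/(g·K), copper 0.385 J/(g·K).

T_f ≈ 123.9 °C

Setting the total heat transfer to zero:
729·0.444·(T − 323) + 238·1.67·(T − 8.54) + 419·0.385·(T − 8.54) = 0
323.68(T − 323) + 397.46(T − 8.54) + 161.31(T − 8.54) = 0
(323.68 + 397.46 + 161.31) T = 323.68·323 + 397.46·8.54 + 161.31·8.54
T = 109319 / 882.45 = 124 °C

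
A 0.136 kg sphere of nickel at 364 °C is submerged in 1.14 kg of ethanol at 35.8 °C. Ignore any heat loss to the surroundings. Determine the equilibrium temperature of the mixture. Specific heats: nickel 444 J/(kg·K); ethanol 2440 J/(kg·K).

T_f ≈ 42.8 °C

Set heat shed by the hot body equal to heat absorbed by the cold body:
0.136·444·(364 − T) = 1.14·2440·(T − 35.8)
60.38(364 − T) = 2781.6(T − 35.8)
2842 T = 121561  ⇒  T ≈ 42.77 °C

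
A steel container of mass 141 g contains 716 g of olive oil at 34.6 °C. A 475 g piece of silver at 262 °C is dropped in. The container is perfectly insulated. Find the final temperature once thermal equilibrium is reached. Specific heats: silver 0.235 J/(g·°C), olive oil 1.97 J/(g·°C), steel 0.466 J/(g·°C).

T_f ≈ 50.6 °C

Conservation of energy gives ΣQ = 0:
475·0.235·(T − 262) + 716·1.97·(T − 34.6) + 141·0.466·(T − 34.6) = 0
(111.62 + 1410.5 + 65.71) T = 111.62·262 + 1410.5·34.6 + 65.71·34.6
T = 80323/1587.9 ≈ 50.59 °C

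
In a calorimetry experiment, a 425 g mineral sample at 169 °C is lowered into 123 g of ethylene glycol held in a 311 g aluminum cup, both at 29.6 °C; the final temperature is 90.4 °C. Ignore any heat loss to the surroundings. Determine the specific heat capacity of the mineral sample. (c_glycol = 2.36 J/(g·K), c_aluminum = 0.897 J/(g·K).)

c ≈ 1.04 J/(g·K)

Conservation of energy gives ΣQ = 0:
425·c·(90.4 − 169) + 123·2.36·(90.4 − 29.6) + 311·0.897·(90.4 − 29.6) = 0
-33405 c = -34610
c = -34610/-33405 ≈ 1.036 J/(g·K)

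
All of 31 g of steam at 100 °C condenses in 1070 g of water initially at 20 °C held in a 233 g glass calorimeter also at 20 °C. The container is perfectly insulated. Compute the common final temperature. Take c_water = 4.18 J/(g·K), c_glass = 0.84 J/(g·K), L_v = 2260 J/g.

Energy balance with sensible and latent terms:
condense steam: −31·2260 = −70060; condensed water 100 °C→T: 129.58(T − 100); water warms: 1070·4.18·(T − 20) = 4472.6(T − 20); glass cup: 233·0.84·(T − 20) = 195.72(T − 20)
4797.9 T = 70060 + 12958 + 93366 = 176384
T ≈ 36.76 °C, under the boiling point, so the assumption holds.

T_f ≈ 36.8 °C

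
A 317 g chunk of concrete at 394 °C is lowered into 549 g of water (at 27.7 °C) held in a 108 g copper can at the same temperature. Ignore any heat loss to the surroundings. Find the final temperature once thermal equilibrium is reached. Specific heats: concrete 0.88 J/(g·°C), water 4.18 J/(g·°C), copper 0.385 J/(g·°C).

Taking heat into each body as positive, Σ m c ΔT = 0:
317*0.88*(T − 394) + 549*4.18*(T − 27.7) + 108*0.385*(T − 27.7) = 0
278.96(T − 394) + 2294.8(T − 27.7) + 41.58(T − 27.7) = 0
2615.4 T = 174629
T = 174629/2615.4 ≈ 66.77 °C

T_f ≈ 66.8 °C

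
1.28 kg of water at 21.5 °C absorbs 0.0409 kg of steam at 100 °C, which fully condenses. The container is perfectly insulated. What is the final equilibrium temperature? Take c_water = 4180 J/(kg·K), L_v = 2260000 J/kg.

T_f ≈ 40.7 °C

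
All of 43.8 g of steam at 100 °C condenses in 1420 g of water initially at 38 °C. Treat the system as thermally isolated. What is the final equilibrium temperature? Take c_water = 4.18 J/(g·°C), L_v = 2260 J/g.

T_f ≈ 56.0 °C

Energy balance with sensible and latent terms:
latent heat released on condensation: 43.8×2260 = 98988
  condensed water 100 °C→T: 183.08(T − 100)
  original water: 5935.6(T − 38)
6118.7 T = 98988 + 18308 + 225553 = 342849
T ≈ 56.03 °C, under the boiling point, so the assumption holds.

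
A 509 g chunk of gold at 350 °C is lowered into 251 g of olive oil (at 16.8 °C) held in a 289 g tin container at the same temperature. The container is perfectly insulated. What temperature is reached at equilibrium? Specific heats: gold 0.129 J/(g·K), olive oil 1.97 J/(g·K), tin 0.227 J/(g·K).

Heat gained plus heat lost sum to zero:
509×0.129×(T − 350) + 251×1.97×(T − 16.8) + 289×0.227×(T − 16.8) = 0
(65.66 + 494.47 + 65.6) T = 65.66×350 + 494.47×16.8 + 65.6×16.8
T = 32391/625.73 ≈ 51.76 °C

T_f ≈ 51.8 °C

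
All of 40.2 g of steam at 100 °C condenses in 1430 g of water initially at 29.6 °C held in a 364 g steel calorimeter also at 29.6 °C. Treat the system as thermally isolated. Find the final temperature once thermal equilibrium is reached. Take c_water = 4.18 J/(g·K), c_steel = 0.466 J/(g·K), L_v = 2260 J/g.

T_f ≈ 45.9 °C

Sum of m c ΔT and latent-heat terms is zero:
steam→water at 100 °C releases m L_v = 40.2×2260 = 90852
  condensed water 100 °C→T: 168.04(T − 100)
  original water: 5977.4(T − 29.6)
  steel cup: 364×0.466×(T − 29.6) = 169.62(T − 29.6)
6315.1 T = 90852 + 16804 + 181952 = 289608
T ≈ 45.86 °C, under the boiling point, so the assumption holds.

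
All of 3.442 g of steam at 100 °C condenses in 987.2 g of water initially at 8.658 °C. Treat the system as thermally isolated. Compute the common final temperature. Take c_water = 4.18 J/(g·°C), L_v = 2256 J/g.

T_f ≈ 10.9 °C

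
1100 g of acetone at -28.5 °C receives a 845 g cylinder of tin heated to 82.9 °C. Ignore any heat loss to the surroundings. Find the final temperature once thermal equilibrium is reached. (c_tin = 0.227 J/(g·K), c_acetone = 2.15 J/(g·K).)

T_f ≈ -20.1 °C

Heat gained plus heat lost sum to zero:
845×0.227×(T − 82.9) + 1100×2.15×(T − (-28.5)) = 0
191.81(T − 82.9) + 2365(T − (-28.5)) = 0
(191.81 + 2365) T = 191.81×82.9 + 2365×(-28.5)
T = -51501 / 2556.8 = -20.1 °C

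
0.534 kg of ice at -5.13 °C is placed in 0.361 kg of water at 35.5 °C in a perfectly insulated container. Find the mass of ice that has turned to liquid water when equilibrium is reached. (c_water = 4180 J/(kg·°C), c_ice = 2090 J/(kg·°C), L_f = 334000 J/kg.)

m_melted ≈ 0.143 kg

Water can give up m c ΔT = 0.361·4180·35.5 = 53569 J before reaching 0 °C.
Warming the ice to 0 °C takes 0.534·2090·5.13 = 5725.4 J, leaving 47843 J for melting.
To melt every bit of ice: 0.534·334000 = 178356 J.
Since 47843 < 178356 J, not all the ice melts; equilibrium is at 0 °C.
m_melt = 47843 / L_f = 0.1432 kg.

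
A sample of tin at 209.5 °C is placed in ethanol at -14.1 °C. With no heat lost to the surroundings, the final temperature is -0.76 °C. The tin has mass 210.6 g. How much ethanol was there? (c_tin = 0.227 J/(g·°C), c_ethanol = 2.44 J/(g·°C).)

|Q_tin| = |Q_ethanol|:
210.6·0.227·(209.5 − -0.76) = m·2.44·(-0.76 − (-14.1))
32.55 m = 10052  ⇒  m ≈ 308.8 g

m ≈ 309 g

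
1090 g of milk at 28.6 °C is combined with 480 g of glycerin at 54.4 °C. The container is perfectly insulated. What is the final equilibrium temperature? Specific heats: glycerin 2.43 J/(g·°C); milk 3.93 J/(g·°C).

T_f ≈ 34.1 °C

Net heat exchanged in the isolated system is zero:
480×2.43×(T − 54.4) + 1090×3.93×(T − 28.6) = 0
5450.1 T = 185966
T = 185966/5450.1 ≈ 34.12 °C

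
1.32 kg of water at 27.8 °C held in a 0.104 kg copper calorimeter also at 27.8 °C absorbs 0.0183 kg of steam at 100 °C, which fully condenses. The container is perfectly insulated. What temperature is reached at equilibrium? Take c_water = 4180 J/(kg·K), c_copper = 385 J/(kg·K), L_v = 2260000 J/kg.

Sum of m c ΔT and latent-heat terms is zero:
condense steam: −0.0183×2260000 = −41358
  condensed water 100 °C→T: 76.49(T − 100)
  water warms: 1.32×4180×(T − 27.8) = 5517.6(T − 27.8)
  copper cup: 0.104×385×(T − 27.8) = 40.04(T − 27.8)
5634.1 T = 41358 + 7649.4 + 154502 = 203510
T ≈ 36.12 °C (< 100 °C, so full condensation is consistent).

T_f ≈ 36.1 °C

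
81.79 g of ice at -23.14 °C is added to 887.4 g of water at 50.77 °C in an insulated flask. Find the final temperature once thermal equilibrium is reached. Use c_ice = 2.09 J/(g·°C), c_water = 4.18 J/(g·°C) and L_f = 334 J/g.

Energy conservation, ΣQ = 0:
ice -23.14→0 °C: 81.79·2.09·23.14 = 3955.6; fusion: m_ice L_f = 81.79·334 = 27318; meltwater 0→T: 81.79·4.18·T = 341.88 T; water cools: 887.4·4.18·(T − 50.77) = 3709.3(T − 50.77)
4051.2 T = 188323 − 31273 = 157049
T ≈ 38.77 °C. Since T > 0 °C, the all-ice-melts assumption holds.

T_f ≈ 38.8 °C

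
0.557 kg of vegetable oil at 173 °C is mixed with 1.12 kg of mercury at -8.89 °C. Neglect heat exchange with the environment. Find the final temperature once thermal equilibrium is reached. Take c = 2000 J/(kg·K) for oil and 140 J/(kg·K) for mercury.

T_f ≈ 150.6 °C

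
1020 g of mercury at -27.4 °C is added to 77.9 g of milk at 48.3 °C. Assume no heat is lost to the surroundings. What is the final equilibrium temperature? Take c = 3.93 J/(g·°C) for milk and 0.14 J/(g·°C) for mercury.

Taking heat into each body as positive, Σ m c ΔT = 0:
77.9×3.93×(T − 48.3) + 1020×0.14×(T − (-27.4)) = 0
448.95 T = 10874
T ≈ 24.22 °C

T_f ≈ 24.2 °C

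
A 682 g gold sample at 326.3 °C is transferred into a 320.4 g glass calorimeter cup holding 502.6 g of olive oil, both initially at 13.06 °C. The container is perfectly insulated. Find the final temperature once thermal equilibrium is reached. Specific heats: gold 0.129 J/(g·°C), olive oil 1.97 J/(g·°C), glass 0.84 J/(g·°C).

T_f ≈ 33.5 °C

Taking heat into each body as positive, Σ m c ΔT = 0:
682×0.129×(T − 326.3) + 502.6×1.97×(T − 13.06) + 320.4×0.84×(T − 13.06) = 0
87.98(T − 326.3) + 990.12(T − 13.06) + 269.14(T − 13.06) = 0
(87.98 + 990.12 + 269.14) T = 87.98×326.3 + 990.12×13.06 + 269.14×13.06
T ≈ 33.52 °C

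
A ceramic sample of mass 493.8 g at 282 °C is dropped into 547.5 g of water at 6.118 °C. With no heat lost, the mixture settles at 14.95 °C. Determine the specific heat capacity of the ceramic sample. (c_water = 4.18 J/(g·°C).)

c ≈ 0.153 J/(g·°C)

Conservation of energy gives ΣQ = 0:
493.8·c·(14.95 − 282) + 547.5·4.18·(14.95 − 6.118) = 0
-131869 c = -20212
c = -20212/-131869 ≈ 0.1533 J/(g·°C)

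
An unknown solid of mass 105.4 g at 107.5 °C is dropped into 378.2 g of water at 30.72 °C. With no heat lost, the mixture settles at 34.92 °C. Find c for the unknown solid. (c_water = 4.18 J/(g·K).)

c ≈ 0.868 J/(g·K)

Setting the total heat transfer to zero:
105.4×c×(34.92 − 107.5) + 378.2×4.18×(34.92 − 30.72) = 0
-7649.9 c = -6639.7
c = -6639.7/-7649.9 ≈ 0.8679 J/(g·K)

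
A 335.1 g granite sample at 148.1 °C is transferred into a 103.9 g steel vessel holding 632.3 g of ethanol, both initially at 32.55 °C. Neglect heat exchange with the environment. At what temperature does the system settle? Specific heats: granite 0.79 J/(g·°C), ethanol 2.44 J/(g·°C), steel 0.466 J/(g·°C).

Conservation of energy gives ΣQ = 0:
335.1×0.79×(T − 148.1) + 632.3×2.44×(T − 32.55) + 103.9×0.466×(T − 32.55) = 0
264.73(T − 148.1) + 1542.8(T − 32.55) + 48.42(T − 32.55) = 0
1856 T = 91001
T = 91001 / 1856 = 49 °C

T_f ≈ 49.0 °C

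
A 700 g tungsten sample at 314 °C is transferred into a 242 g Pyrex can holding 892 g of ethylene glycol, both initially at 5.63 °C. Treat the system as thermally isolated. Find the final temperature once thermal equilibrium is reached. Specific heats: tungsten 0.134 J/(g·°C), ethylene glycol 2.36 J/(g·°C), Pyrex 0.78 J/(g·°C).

T_f ≈ 17.7 °C

Net heat exchanged in the isolated system is zero:
700·0.134·(T − 314) + 892·2.36·(T − 5.63) + 242·0.78·(T − 5.63) = 0
(93.8 + 2105.1 + 188.76) T = 93.8·314 + 2105.1·5.63 + 188.76·5.63
T = 42368 / 2387.7 = 17.7 °C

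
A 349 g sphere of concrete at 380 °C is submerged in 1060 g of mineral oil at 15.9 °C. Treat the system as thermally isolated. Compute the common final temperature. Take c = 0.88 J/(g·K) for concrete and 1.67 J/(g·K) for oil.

T_f ≈ 69.7 °C

Let T be the final temperature. ΣQ_i = 0:
349·0.88·(T − 380) + 1060·1.67·(T − 15.9) = 0
307.12(T − 380) + 1770.2(T − 15.9) = 0
2077.3 T = 144852
T ≈ 69.73 °C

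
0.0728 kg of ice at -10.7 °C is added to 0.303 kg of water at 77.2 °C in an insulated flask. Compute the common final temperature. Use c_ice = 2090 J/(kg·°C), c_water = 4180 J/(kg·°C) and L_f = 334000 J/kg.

Taking heat into each body as positive, Σ m c ΔT = 0:
warm ice to 0 °C: 0.0728·2090·(0 − (-10.7)) = 1628
  latent heat to melt: 0.0728·334000 = 24315
  meltwater 0→T: 0.0728·4180·T = 304.3 T
  water: 1266.5(T − 77.2)
1570.8 T = 97777 − 25943 = 71834
T ≈ 45.73 °C — above 0 °C, consistent with complete melting.

T_f ≈ 45.7 °C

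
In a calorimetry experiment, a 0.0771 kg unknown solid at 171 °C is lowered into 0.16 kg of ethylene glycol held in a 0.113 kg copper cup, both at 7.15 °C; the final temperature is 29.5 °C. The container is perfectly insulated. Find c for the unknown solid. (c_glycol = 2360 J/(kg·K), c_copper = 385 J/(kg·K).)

c ≈ 863 J/(kg·K)

Setting the total heat transfer to zero:
0.0771×c×(29.5 − 171) + 0.16×2360×(29.5 − 7.15) + 0.113×385×(29.5 − 7.15) = 0
-10.91 c = -9411.7
c = -9411.7/-10.91 ≈ 862.7 J/(kg·K)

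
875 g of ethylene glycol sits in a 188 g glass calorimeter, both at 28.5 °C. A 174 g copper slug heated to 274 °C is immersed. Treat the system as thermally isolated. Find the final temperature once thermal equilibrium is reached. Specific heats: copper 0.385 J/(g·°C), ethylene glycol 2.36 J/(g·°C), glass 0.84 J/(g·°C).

T_f ≈ 35.7 °C

Taking heat into each body as positive, Σ m c ΔT = 0:
174*0.385*(T − 274) + 875*2.36*(T − 28.5) + 188*0.84*(T − 28.5) = 0
66.99(T − 274) + 2065(T − 28.5) + 157.92(T − 28.5) = 0
2289.9 T = 81708
T ≈ 35.68 °C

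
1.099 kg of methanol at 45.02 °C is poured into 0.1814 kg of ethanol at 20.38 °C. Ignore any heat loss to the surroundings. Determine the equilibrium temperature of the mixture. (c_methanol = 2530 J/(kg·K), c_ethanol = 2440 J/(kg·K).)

T_f ≈ 41.6 °C

T_f = Σ m_i c_i T_i / Σ m_i c_i:
T_f = (2780.5*45.02 + 442.62*20.38) / (2780.5 + 442.62)
    = 134197 / 3223.1 ≈ 41.64 °C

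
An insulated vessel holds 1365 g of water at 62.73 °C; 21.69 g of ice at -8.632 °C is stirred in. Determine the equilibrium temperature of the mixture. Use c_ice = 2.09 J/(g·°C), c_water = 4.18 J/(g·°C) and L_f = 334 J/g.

Setting the total heat transfer to zero:
warm ice to 0 °C: 21.69×2.09×(0 − (-8.632)) = 391.31
  melt ice: 21.69×334 = 7244.5
  warm the meltwater: 90.66 T
  water: 5705.7(T − 62.73)
5796.4 T = 357919 − 7635.8 = 350283
T ≈ 60.43 °C — above 0 °C, consistent with complete melting.

T_f ≈ 60.4 °C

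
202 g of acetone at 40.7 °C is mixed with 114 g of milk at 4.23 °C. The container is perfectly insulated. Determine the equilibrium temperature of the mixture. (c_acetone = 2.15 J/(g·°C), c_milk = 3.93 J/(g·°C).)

T_f ≈ 22.2 °C

Net heat exchanged in the isolated system is zero:
202·2.15·(T − 40.7) + 114·3.93·(T − 4.23) = 0
434.3(T − 40.7) + 448.02(T − 4.23) = 0
(434.3 + 448.02) T = 434.3·40.7 + 448.02·4.23
T ≈ 22.18 °C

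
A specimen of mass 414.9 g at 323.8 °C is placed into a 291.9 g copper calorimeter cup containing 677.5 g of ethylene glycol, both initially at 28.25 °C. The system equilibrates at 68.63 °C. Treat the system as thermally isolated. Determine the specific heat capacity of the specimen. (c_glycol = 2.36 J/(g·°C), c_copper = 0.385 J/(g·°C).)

c ≈ 0.653 J/(g·°C)

Heat gained plus heat lost sum to zero:
414.9·c·(68.63 − 323.8) + 677.5·2.36·(68.63 − 28.25) + 291.9·0.385·(68.63 − 28.25) = 0
-105870 c = -69102
c = -69102/-105870 ≈ 0.6527 J/(g·°C)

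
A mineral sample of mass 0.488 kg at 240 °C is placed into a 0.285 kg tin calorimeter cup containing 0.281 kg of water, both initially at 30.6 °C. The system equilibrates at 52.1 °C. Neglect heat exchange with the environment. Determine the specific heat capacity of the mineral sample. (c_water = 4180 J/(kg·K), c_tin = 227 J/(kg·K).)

Energy conservation, ΣQ = 0:
0.488×c×(52.1 − 240) + 0.281×4180×(52.1 − 30.6) + 0.285×227×(52.1 − 30.6) = 0
-91.7 c = -26644
c = -26644/-91.7 ≈ 290.6 J/(kg·K)

c ≈ 291 J/(kg·K)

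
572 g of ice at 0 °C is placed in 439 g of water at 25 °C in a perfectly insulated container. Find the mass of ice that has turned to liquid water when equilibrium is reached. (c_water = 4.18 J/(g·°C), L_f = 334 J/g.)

Cooling the water to 0 °C releases 439·4.18·25 = 45876 J.
Fully melting the ice requires m_ice L_f = 572·334 = 191048 J.
Since 45876 < 191048 J, not all the ice melts; equilibrium is at 0 °C.
Mass melted = 45876/334 ≈ 137.4 g.

m_melted ≈ 137 g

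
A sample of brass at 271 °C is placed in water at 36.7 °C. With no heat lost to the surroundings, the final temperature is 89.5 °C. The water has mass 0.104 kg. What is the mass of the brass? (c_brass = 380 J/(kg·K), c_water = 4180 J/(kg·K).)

m ≈ 0.333 kg

Net heat exchanged in the isolated system is zero:
m·380·(89.5 − 271) + 0.104·4180·(89.5 − 36.7) = 0
-68970 m = -22953
m = -22953/-68970 ≈ 0.3328 kg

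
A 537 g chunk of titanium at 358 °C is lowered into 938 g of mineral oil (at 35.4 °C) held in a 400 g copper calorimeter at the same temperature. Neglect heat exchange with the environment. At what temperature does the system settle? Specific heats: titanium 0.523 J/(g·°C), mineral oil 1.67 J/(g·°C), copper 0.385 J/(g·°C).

With ΣQ=0 the equilibrium temperature is the m·c-weighted mean:
T_f = (280.85*358 + 1566.5*35.4 + 154*35.4) / (280.85 + 1566.5 + 154)
    = 161449 / 2001.3 ≈ 80.67 °C

T_f ≈ 80.7 °C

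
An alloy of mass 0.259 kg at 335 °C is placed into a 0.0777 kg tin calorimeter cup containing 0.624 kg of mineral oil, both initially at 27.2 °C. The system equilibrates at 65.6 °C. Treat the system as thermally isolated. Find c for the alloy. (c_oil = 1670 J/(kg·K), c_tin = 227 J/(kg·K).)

c ≈ 583 J/(kg·K)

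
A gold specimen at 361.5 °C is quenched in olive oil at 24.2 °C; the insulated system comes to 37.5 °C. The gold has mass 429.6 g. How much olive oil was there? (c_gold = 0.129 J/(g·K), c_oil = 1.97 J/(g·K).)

Conservation of energy gives ΣQ = 0:
429.6×0.129×(37.5 − 361.5) + m×1.97×(37.5 − 24.2) = 0
26.2 m = 17956
m = 17956/26.2 ≈ 685.3 g

m ≈ 685 g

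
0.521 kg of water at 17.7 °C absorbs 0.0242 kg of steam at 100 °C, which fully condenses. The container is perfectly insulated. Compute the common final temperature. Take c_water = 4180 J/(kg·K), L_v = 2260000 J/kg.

Let T be the final temperature. ΣQ_i = 0:
condense steam: −0.0242·2260000 = −54692; condensate cools 100→T: 0.0242·4180·(T − 100) = 101.16(T − 100); water warms: 0.521·4180·(T − 17.7) = 2177.8(T − 17.7)
2278.9 T = 54692 + 10116 + 38547 = 103354
T ≈ 45.35 °C (< 100 °C, so full condensation is consistent).

T_f ≈ 45.4 °C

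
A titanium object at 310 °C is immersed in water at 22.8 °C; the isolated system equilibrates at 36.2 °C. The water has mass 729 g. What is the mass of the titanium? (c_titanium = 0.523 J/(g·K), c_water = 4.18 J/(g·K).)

m ≈ 285 g

|Q_titanium| = |Q_water|:
m×0.523×(310 − 36.2) = 729×4.18×(36.2 − 22.8)
143.2 m = 40833  ⇒  m ≈ 285.2 g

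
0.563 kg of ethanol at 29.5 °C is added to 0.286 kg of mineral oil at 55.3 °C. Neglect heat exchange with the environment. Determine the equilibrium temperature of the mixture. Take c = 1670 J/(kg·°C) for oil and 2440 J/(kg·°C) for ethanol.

T_f ≈ 36.2 °C

Setting the total heat transfer to zero:
0.286×1670×(T − 55.3) + 0.563×2440×(T − 29.5) = 0
477.62(T − 55.3) + 1373.7(T − 29.5) = 0
1851.3 T = 66937
T = 66937 / 1851.3 = 36.2 °C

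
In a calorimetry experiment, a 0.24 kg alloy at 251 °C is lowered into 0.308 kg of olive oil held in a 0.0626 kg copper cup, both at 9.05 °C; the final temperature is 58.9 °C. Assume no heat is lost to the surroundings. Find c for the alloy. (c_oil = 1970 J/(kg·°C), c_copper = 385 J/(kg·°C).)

Heat gained plus heat lost sum to zero:
0.24×c×(58.9 − 251) + 0.308×1970×(58.9 − 9.05) + 0.0626×385×(58.9 − 9.05) = 0
-46.1 c = -31448
c = -31448/-46.1 ≈ 682.1 J/(kg·°C)

c ≈ 682 J/(kg·°C)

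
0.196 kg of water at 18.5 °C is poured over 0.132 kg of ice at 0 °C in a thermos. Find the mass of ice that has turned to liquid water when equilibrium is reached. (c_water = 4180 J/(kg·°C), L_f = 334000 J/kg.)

Cooling the water to 0 °C releases 0.196×4180×18.5 = 15157 J.
Fully melting the ice requires m_ice L_f = 0.132×334000 = 44088 J.
Since 15157 < 44088 J, not all the ice melts; equilibrium is at 0 °C.
m_melted×334000 = 15157  ⇒  m_melted ≈ 0.04538 kg.

m_melted ≈ 0.0454 kg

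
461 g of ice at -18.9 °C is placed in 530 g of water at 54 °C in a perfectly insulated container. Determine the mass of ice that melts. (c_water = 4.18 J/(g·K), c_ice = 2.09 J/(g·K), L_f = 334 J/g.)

Water can give up m c ΔT = 530·4.18·54 = 119632 J before reaching 0 °C.
Of that, 461·2.09·18.9 = 18210 J goes to bring the ice to 0 °C, leaving 101422 J.
To melt every bit of ice: 461·334 = 153974 J.
That's not enough to melt it all — equilibrium is at 0 °C with ice remaining.
m_melt = 101422 / L_f = 303.7 g.

m_melted ≈ 304 g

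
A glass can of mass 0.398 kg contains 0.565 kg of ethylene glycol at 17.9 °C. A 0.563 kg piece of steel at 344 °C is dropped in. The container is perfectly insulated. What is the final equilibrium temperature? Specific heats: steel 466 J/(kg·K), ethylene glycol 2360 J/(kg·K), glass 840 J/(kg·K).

T_f ≈ 62.2 °C

Taking heat into each body as positive, Σ m c ΔT = 0:
0.563×466×(T − 344) + 0.565×2360×(T − 17.9) + 0.398×840×(T − 17.9) = 0
262.36(T − 344) + 1333.4(T − 17.9) + 334.32(T − 17.9) = 0
1930.1 T = 120103
T = 120103 / 1930.1 = 62.2 °C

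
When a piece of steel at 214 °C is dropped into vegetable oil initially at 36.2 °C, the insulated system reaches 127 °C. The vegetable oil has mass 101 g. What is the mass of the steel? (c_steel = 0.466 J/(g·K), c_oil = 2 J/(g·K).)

m ≈ 452 g

Energy conservation, ΣQ = 0:
m×0.466×(127 − 214) + 101×2×(127 − 36.2) = 0
-40.54 m = -18342
m = -18342/-40.54 ≈ 452.4 g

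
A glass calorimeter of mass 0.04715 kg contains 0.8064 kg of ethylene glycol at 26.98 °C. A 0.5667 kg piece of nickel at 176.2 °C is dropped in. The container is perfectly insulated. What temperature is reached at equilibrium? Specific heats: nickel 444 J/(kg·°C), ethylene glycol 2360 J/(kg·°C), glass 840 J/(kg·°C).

T_f ≈ 44.1 °C

Setting the total heat transfer to zero:
0.5667*444*(T − 176.2) + 0.8064*2360*(T − 26.98) + 0.04715*840*(T − 26.98) = 0
(251.61 + 1903.1 + 39.61) T = 251.61*176.2 + 1903.1*26.98 + 39.61*26.98
T = 96749/2194.3 ≈ 44.09 °C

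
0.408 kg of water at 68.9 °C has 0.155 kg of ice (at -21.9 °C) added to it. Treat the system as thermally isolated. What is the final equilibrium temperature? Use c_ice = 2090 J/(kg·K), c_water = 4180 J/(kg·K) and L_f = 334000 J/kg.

Setting the total heat transfer to zero:
warm ice to 0 °C: 0.155×2090×(0 − (-21.9)) = 7094.5
  melt ice: 0.155×334000 = 51770
  meltwater 0→T: 0.155×4180×T = 647.9 T
  water: 1705.4(T − 68.9)
2353.3 T = 117505 − 58865 = 58640
T ≈ 24.92 °C (positive, so assuming full melt was valid).

T_f ≈ 24.9 °C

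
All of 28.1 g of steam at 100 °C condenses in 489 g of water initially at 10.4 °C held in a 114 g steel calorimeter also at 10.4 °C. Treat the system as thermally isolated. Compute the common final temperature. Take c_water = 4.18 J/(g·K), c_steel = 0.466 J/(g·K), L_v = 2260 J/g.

T_f ≈ 43.8 °C

Conservation of energy gives ΣQ = 0:
latent heat released on condensation: 28.1·2260 = 63506
  condensed water 100 °C→T: 117.46(T − 100)
  original water: 2044(T − 10.4)
  cup: 53.12(T − 10.4)
2214.6 T = 63506 + 11746 + 21810 = 97062
T ≈ 43.83 °C, under the boiling point, so the assumption holds.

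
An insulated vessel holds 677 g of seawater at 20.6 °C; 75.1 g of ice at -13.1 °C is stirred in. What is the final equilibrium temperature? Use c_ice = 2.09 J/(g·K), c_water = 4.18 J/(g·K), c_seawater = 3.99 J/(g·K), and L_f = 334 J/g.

Conservation of energy gives ΣQ = 0:
warm ice to 0 °C: 75.1·2.09·(0 − (-13.1)) = 2056.2
  fusion: m_ice L_f = 75.1·334 = 25083
  meltwater 0→T: 75.1·4.18·T = 313.92 T
  seawater cools: 677·3.99·(T − 20.6) = 2701.2(T − 20.6)
3015.1 T = 55645 − 27140 = 28506
T ≈ 9.45 °C (positive, so assuming full melt was valid).

T_f ≈ 9.5 °C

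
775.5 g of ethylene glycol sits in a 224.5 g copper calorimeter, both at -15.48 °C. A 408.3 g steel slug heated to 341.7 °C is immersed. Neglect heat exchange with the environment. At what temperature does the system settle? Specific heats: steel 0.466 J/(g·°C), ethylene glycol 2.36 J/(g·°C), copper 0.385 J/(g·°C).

T_f ≈ 16.8 °C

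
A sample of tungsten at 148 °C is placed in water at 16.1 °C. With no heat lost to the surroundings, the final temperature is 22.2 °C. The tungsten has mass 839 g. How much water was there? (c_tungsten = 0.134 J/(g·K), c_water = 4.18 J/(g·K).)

m ≈ 555 g

Setting the total heat transfer to zero:
839×0.134×(22.2 − 148) + m×4.18×(22.2 − 16.1) = 0
25.5 m = 14143
m = 14143/25.5 ≈ 554.7 g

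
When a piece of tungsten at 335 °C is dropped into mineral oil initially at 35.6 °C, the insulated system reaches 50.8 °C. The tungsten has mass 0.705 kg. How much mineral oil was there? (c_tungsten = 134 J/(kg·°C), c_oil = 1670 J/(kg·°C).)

m ≈ 1.06 kg

Heat lost by the tungsten = heat gained by the oil:
0.705·134·(335 − 50.8) = m·1670·(50.8 − 35.6)
25384 m = 26848  ⇒  m ≈ 1.058 kg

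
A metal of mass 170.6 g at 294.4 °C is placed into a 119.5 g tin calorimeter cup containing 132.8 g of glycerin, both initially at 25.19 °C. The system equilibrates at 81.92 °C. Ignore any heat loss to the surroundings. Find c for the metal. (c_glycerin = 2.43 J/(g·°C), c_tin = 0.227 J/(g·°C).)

Net heat exchanged in the isolated system is zero:
170.6·c·(81.92 − 294.4) + 132.8·2.43·(81.92 − 25.19) + 119.5·0.227·(81.92 − 25.19) = 0
-36249 c = -19846
c = -19846/-36249 ≈ 0.5475 J/(g·°C)

c ≈ 0.547 J/(g·°C)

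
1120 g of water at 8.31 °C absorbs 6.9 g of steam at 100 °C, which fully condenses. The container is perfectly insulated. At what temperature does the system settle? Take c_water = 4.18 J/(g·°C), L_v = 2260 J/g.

T_f ≈ 12.2 °C

Heat gained plus heat lost sum to zero:
steam→water at 100 °C releases m L_v = 6.9×2260 = 15594; condensate cools 100→T: 6.9×4.18×(T − 100) = 28.84(T − 100); original water: 4681.6(T − 8.31)
4710.4 T = 15594 + 2884.2 + 38904 = 57382
T ≈ 12.18 °C, under the boiling point, so the assumption holds.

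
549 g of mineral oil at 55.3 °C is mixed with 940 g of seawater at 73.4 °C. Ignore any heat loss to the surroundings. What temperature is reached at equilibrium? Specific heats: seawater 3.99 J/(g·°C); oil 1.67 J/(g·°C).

Set heat shed by the hot body equal to heat absorbed by the cold body:
940×3.99×(73.4 − T) = 549×1.67×(T − 55.3)
3750.6(73.4 − T) = 916.83(T − 55.3)
4667.4 T = 325995  ⇒  T ≈ 69.84 °C

T_f ≈ 69.8 °C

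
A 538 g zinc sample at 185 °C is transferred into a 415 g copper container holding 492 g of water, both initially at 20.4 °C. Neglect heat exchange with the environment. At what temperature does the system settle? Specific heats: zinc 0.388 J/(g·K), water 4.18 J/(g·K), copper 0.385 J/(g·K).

T_f ≈ 34.6 °C

Energy conservation, ΣQ = 0:
538·0.388·(T − 185) + 492·4.18·(T − 20.4) + 415·0.385·(T − 20.4) = 0
(208.74 + 2056.6 + 159.78) T = 208.74·185 + 2056.6·20.4 + 159.78·20.4
T ≈ 34.57 °C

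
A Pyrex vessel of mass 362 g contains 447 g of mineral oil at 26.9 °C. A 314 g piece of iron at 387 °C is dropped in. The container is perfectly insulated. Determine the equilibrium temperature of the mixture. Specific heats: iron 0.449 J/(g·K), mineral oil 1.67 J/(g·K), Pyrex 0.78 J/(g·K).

T_f ≈ 70.3 °C

Setting the total heat transfer to zero:
314·0.449·(T − 387) + 447·1.67·(T − 26.9) + 362·0.78·(T − 26.9) = 0
1169.8 T = 82238
T ≈ 70.30 °C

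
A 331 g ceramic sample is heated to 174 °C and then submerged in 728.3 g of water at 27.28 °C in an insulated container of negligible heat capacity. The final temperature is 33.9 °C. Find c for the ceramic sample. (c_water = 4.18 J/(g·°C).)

c ≈ 0.435 J/(g·°C)

Conservation of energy gives ΣQ = 0:
331·c·(33.9 − 174) + 728.3·4.18·(33.9 − 27.28) = 0
-46373 c = -20153
c = -20153/-46373 ≈ 0.4346 J/(g·°C)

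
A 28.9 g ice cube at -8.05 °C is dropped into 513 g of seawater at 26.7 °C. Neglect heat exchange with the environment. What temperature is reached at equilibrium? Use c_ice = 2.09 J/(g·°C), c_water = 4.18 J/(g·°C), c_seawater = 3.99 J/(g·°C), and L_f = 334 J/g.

T_f ≈ 20.5 °C

Setting the total heat transfer to zero:
ice -8.05→0 °C: 28.9·2.09·8.05 = 486.23
  fusion: m_ice L_f = 28.9·334 = 9652.6
  meltwater 0→T: 28.9·4.18·T = 120.8 T
  seawater: 2046.9(T − 26.7)
2167.7 T = 54651 − 10139 = 44513
T ≈ 20.53 °C (positive, so assuming full melt was valid).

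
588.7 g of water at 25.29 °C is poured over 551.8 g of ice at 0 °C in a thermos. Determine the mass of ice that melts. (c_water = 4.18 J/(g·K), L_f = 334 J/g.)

m_melted ≈ 186 g

Water can give up m c ΔT = 588.7·4.18·25.29 = 62233 J before reaching 0 °C.
To melt every bit of ice: 551.8·334 = 184301 J.
That's not enough to melt it all — equilibrium is at 0 °C with ice remaining.
Mass melted = 62233/334 ≈ 186.3 g.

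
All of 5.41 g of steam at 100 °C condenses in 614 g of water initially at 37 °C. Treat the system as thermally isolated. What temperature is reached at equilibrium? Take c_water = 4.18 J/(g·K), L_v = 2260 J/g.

Let T be the final temperature. ΣQ_i = 0:
steam→water at 100 °C releases m L_v = 5.41·2260 = 12227; condensate cools 100→T: 5.41·4.18·(T − 100) = 22.61(T − 100); water warms: 614·4.18·(T − 37) = 2566.5(T − 37)
2589.1 T = 12227 + 2261.4 + 94961 = 109449
T ≈ 42.27 °C — below 100 °C, confirming all the steam condensed.

T_f ≈ 42.3 °C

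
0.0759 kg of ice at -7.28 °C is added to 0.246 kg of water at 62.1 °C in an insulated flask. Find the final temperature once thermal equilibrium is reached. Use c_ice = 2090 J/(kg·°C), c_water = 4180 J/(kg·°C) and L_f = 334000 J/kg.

T_f ≈ 27.8 °C

Setting the total heat transfer to zero:
ice -7.28→0 °C: 0.0759·2090·7.28 = 1154.8; melt ice: 0.0759·334000 = 25351; warm the meltwater: 317.26 T; water: 1028.3(T − 62.1)
1345.5 T = 63856 − 26505 = 37351
T ≈ 27.76 °C. Since T > 0 °C, the all-ice-melts assumption holds.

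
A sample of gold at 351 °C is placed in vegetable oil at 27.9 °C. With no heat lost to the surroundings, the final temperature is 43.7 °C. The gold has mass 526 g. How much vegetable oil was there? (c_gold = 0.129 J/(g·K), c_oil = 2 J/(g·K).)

Heat lost by the gold = heat gained by the oil:
526·0.129·(351 − 43.7) = m·2·(43.7 − 27.9)
31.6 m = 20852  ⇒  m ≈ 659.9 g

m ≈ 660 g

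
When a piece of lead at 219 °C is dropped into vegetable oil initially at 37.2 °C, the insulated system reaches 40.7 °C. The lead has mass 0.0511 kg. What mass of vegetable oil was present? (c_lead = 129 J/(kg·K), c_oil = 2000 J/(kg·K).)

|Q_lead| = |Q_oil|:
0.0511·129·(219 − 40.7) = m·2000·(40.7 − 37.2)
7000 m = 1175.3  ⇒  m ≈ 0.1679 kg

m ≈ 0.168 kg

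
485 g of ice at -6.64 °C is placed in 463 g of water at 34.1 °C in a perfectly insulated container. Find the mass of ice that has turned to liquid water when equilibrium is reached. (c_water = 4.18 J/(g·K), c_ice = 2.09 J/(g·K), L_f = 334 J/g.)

m_melted ≈ 177 g

Cooling the water to 0 °C releases 463×4.18×34.1 = 65995 J.
Of that, 485×2.09×6.64 = 6730.6 J goes to bring the ice to 0 °C, leaving 59264 J.
To melt every bit of ice: 485×334 = 161990 J.
Since 59264 < 161990 J, not all the ice melts; equilibrium is at 0 °C.
m_melt = 59264 / L_f = 177.4 g.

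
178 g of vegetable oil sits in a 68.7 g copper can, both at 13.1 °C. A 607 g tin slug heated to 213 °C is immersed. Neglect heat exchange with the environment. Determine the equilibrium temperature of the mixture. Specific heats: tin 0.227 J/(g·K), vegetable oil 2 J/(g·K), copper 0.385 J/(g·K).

T_f ≈ 66.0 °C

Let T be the final temperature. ΣQ_i = 0:
607·0.227·(T − 213) + 178·2·(T − 13.1) + 68.7·0.385·(T − 13.1) = 0
520.24 T = 34359
T ≈ 66.04 °C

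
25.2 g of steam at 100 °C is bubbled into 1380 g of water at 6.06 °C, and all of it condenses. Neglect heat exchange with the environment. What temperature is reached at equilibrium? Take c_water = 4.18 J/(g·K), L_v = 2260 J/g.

T_f ≈ 17.4 °C

Sum of m c ΔT and latent-heat terms is zero:
latent heat released on condensation: 25.2·2260 = 56952; condensed water 100 °C→T: 105.34(T − 100); original water: 5768.4(T − 6.06)
5873.7 T = 56952 + 10534 + 34957 = 102442
T ≈ 17.44 °C — below 100 °C, confirming all the steam condensed.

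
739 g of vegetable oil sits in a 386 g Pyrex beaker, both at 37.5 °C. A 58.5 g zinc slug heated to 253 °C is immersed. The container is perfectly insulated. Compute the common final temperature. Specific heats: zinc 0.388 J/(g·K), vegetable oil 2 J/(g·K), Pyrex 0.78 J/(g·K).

T_f ≈ 40.2 °C

Let T be the final temperature. ΣQ_i = 0:
58.5×0.388×(T − 253) + 739×2×(T − 37.5) + 386×0.78×(T − 37.5) = 0
22.7(T − 253) + 1478(T − 37.5) + 301.08(T − 37.5) = 0
1801.8 T = 72458
T ≈ 40.21 °C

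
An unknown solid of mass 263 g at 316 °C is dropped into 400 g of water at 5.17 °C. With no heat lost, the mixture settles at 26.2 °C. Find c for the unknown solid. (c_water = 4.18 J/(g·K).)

Setting the total heat transfer to zero:
263·c·(26.2 − 316) + 400·4.18·(26.2 − 5.17) = 0
-76217 c = -35162
c = -35162/-76217 ≈ 0.4613 J/(g·K)

c ≈ 0.461 J/(g·K)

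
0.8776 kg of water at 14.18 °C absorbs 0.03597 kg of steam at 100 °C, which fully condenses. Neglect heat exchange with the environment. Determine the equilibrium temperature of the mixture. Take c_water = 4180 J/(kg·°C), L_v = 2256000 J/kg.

Energy balance with sensible and latent terms:
condense steam: −0.03597×2256000 = −81148; condensate cools 100→T: 0.03597×4180×(T − 100) = 150.35(T − 100); water warms: 0.8776×4180×(T − 14.18) = 3668.4(T − 14.18)
3818.7 T = 81148 + 15035 + 52017 = 148201
T ≈ 38.81 °C (< 100 °C, so full condensation is consistent).

T_f ≈ 38.8 °C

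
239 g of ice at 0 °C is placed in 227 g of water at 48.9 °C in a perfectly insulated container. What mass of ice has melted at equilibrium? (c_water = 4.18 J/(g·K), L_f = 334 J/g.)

m_melted ≈ 139 g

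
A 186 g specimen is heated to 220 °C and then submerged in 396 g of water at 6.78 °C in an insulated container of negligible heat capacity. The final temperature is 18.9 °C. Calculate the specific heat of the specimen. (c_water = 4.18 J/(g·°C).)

c ≈ 0.536 J/(g·°C)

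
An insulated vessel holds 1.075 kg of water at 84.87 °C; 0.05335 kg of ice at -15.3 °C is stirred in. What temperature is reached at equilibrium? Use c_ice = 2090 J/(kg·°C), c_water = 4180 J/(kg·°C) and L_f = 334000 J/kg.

Energy balance with sensible and latent terms:
warm ice to 0 °C: 0.05335·2090·(0 − (-15.3)) = 1706; fusion: m_ice L_f = 0.05335·334000 = 17819; meltwater 0→T: 0.05335·4180·T = 223 T; water cools: 1.075·4180·(T − 84.87) = 4493.5(T − 84.87)
4716.5 T = 381363 − 19525 = 361838
T ≈ 76.72 °C (positive, so assuming full melt was valid).

T_f ≈ 76.7 °C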